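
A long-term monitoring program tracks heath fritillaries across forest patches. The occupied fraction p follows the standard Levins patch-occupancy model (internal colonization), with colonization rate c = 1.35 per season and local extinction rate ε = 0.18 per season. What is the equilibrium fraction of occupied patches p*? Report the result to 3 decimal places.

0.867

Setting dp/dt = 0 and dividing through by p* gives c·(1−p*) = ε.
So p* = 1 − ε/c = 1 − 0.18/1.35 = 1 − 0.1333 = 0.8667.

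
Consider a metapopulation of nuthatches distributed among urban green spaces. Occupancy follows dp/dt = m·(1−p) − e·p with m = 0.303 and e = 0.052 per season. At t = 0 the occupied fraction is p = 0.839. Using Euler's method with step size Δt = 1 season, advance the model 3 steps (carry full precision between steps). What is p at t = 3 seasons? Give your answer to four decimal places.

0.8496

Update rule: p ← p + [m·(1−p) − e·p]·Δt with Δt = 1.
p: 0.83900 → 0.84415  (Δp = +0.00516)
p: 0.84415 → 0.84748  (Δp = +0.00332)
p: 0.84748 → 0.84962  (Δp = +0.00214)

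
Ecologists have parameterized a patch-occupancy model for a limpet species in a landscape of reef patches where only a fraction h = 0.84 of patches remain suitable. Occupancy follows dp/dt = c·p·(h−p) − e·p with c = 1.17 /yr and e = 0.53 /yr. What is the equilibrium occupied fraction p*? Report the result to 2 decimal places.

Setting dp/dt = 0 and dividing by p* gives c·(h−p*) = e.
So p* = h − e/c = 0.84 − 0.53/1.17 = 0.84 − 0.4530 = 0.3870.

0.39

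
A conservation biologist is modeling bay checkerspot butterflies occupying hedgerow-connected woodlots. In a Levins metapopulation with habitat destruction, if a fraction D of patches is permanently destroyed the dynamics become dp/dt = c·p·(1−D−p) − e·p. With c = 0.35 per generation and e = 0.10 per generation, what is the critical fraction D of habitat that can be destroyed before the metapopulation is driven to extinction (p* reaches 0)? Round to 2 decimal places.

0.71

The nontrivial equilibrium is p* = (1−D) − e/c; extinction occurs when this hits zero.
So D_crit = 1 − e/c = 1 − 0.10/0.35 = 1 − 0.2857 = 0.7143.
This equals the undisturbed p*, a classic result of Lande's extension.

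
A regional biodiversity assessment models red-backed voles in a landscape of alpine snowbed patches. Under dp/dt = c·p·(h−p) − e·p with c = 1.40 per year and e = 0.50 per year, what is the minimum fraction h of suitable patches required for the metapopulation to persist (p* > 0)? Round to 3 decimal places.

0.357

p* = h − e/c is positive only when h > e/c.
h_min = e/c = 0.50/1.40 = 0.3571.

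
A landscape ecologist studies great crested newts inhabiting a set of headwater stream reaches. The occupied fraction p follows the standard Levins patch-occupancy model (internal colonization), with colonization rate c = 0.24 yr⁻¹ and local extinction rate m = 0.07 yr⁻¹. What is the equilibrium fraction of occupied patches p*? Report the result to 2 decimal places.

0.71

At equilibrium, colonization balances extinction: c·p*·(1−p*) = m·p*.
So p* = 1 − m/c = 1 − 0.07/0.24 = 1 − 0.2917 = 0.7083.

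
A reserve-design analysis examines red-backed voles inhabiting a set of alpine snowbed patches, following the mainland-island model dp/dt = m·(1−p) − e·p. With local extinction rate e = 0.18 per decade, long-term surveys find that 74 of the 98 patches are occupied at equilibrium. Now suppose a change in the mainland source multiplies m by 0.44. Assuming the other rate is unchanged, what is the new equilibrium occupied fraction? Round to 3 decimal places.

Observed p* = 74/98 = 0.75510.
Balance m(1−p*) = e·p* gives m = e·p*/(1−p*) = 0.18×0.75510/0.24490 = 0.55499.
New p* = m/(m+e) = 0.24420/(0.24420+0.18000) = 0.57567.

0.576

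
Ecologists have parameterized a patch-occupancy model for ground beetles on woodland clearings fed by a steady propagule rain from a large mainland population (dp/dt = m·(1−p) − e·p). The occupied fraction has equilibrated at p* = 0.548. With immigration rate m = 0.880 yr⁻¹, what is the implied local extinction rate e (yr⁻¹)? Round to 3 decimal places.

0.726

At equilibrium m(1−p*) = e·p*, so e = m(1−p*)/p*.
e = 0.880 × 0.4520 / 0.548 = 0.7258.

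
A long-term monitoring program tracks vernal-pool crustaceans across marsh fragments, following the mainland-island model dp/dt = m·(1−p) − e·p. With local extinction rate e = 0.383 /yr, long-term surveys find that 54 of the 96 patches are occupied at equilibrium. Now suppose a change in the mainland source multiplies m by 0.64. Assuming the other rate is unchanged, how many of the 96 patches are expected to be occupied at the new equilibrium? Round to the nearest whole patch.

43

Observed p* = 54/96 = 0.56250.
Balance m(1−p*) = e·p* gives m = e·p*/(1−p*) = 0.383×0.56250/0.43750 = 0.49243.
New p* = m/(m+e) = 0.31516/(0.31516+0.38300) = 0.45142.
Expected occupied = 96 × 0.45142 = 43.34 ≈ 43.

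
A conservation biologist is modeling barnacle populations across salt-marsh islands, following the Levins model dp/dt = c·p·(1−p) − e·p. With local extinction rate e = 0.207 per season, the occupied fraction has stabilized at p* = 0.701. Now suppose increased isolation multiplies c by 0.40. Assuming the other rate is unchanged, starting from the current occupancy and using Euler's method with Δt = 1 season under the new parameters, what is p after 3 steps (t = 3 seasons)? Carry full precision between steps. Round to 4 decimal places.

Balance c(1−p*) = e gives c = e/(1 − 0.70100) = 0.207/0.29900 = 0.69231.
Starting from p₀ = 0.70100; update p ← p + (dp/dt)·Δt with the new parameters.
t = 1: p = 0.70100 + (-0.08706) = 0.61394
t = 2: p = 0.61394 + (-0.06145) = 0.55249
t = 3: p = 0.55249 + (-0.04590) = 0.50659

0.5066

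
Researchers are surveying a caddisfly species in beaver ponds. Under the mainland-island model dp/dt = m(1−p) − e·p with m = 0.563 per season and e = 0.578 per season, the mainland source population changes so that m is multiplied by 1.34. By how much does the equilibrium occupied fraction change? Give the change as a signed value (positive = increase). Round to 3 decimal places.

Before: p* = 0.563/(0.563+0.578) = 0.4934.
After: m = 0.75442, e = 0.578; p* = 0.75442/1.3324 = 0.5662.
Δp* = 0.5662 − 0.4934 = +0.0728.

0.073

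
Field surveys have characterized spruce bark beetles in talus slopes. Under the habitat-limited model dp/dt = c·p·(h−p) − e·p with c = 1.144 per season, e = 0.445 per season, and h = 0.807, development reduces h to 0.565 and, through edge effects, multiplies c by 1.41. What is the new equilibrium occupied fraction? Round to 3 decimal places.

0.289

Before: p* = h − e/c = 0.807 − 0.445/1.144 = 0.807 − 0.3890 = 0.4180.
After: c = 1.61304, e = 0.445, h = 0.565; p* = 0.565 − 0.445/1.61304 = 0.2891.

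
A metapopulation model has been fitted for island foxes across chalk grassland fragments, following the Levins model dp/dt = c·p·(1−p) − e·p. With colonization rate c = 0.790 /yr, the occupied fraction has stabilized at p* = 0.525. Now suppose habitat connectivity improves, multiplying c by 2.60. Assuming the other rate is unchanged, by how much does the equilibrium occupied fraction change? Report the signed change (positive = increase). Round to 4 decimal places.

0.2923

Balance c(1−p*) = e gives e = 0.790×(1 − 0.52500) = 0.37525.
New p* = 1 − e/c = 1 − 0.37525/2.05400 = 0.81731.
Δp* = 0.81731 − 0.52500 = +0.29231.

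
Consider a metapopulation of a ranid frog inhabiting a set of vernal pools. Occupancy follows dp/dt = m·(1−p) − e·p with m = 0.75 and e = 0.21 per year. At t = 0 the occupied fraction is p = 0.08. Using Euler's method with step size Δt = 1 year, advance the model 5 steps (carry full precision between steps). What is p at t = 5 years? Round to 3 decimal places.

Update rule: p ← p + [m·(1−p) − e·p]·Δt with Δt = 1.
p: 0.08000 → 0.75320  (Δp = +0.67320)
p: 0.75320 → 0.78013  (Δp = +0.02693)
p: 0.78013 → 0.78121  (Δp = +0.00108)
p: 0.78121 → 0.78125  (Δp = +0.00004)
p: 0.78125 → 0.78125  (Δp = +0.00000)

0.781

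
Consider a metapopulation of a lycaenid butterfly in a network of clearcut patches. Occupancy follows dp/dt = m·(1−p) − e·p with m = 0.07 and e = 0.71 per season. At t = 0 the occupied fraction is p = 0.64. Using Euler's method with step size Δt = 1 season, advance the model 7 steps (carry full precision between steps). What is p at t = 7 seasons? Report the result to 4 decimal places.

0.0898

Update rule: p ← p + [m·(1−p) − e·p]·Δt with Δt = 1.
t = 1: p = 0.64000 + (-0.42920) = 0.21080
t = 2: p = 0.21080 + (-0.09442) = 0.11638
t = 3: p = 0.11638 + (-0.02077) = 0.09560
t = 4: p = 0.09560 + (-0.00457) = 0.09103
t = 5: p = 0.09103 + (-0.00101) = 0.09003
t = 6: p = 0.09003 + (-0.00022) = 0.08981
t = 7: p = 0.08981 + (-0.00005) = 0.08976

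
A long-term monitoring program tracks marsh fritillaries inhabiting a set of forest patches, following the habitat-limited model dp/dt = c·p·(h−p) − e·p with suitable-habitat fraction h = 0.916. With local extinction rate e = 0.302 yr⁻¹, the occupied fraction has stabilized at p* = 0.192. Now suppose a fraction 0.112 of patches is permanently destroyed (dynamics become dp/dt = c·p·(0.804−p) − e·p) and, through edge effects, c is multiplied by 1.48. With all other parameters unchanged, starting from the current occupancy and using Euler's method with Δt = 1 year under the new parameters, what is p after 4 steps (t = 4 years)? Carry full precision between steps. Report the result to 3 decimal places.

0.245

Balance c(h−p*) = e gives c = e/(0.916 − 0.19200) = 0.302/0.72400 = 0.41713.
Starting from p₀ = 0.19200; update p ← p + (dp/dt)·Δt with the new parameters.
  1  |  dp/dt·Δt = +0.014557  |  p_1 = 0.206557
  2  |  dp/dt·Δt = +0.013804  |  p_2 = 0.220361
  3  |  dp/dt·Δt = +0.012849  |  p_3 = 0.233210
  4  |  dp/dt·Δt = +0.011748  |  p_4 = 0.244958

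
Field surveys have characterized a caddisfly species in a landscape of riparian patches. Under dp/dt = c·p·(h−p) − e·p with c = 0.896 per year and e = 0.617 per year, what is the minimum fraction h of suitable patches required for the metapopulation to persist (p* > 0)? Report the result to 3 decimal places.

p* = h − e/c is positive only when h > e/c.
h_min = e/c = 0.617/0.896 = 0.6886.

0.689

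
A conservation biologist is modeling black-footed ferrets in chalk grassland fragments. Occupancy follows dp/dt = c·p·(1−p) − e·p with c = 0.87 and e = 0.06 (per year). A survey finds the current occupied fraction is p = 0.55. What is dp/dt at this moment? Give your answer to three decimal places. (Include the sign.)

Colonization term: c·p·(1−p) = 0.87×0.55×0.4500 = 0.21532.
Extinction term: e·p = 0.03300.
dp/dt = 0.21532 − 0.03300 = 0.18232.

0.182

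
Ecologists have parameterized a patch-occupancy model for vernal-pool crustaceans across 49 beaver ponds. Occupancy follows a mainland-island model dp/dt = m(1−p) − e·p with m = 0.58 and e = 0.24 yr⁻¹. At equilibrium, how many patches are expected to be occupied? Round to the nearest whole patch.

p* = m/(m+e) = 0.58/0.8200 = 0.7073.
Expected occupied patches = N × p* = 49 × 0.7073 = 34.66 ≈ 35.

35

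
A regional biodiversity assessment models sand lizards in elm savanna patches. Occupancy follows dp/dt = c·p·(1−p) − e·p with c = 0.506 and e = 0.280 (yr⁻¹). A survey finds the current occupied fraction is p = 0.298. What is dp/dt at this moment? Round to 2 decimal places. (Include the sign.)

0.02

Colonization term: c·p·(1−p) = 0.506×0.298×0.7020 = 0.10585.
Extinction term: e·p = 0.08344.
dp/dt = 0.10585 − 0.08344 = 0.02241.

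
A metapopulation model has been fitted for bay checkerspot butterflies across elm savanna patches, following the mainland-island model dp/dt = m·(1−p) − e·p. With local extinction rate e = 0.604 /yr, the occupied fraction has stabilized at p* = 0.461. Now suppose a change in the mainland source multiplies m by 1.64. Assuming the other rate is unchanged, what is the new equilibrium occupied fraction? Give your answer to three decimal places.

0.584

Balance m(1−p*) = e·p* gives m = e·p*/(1−p*) = 0.604×0.46100/0.53900 = 0.51659.
New p* = m/(m+e) = 0.84721/(0.84721+0.60400) = 0.58380.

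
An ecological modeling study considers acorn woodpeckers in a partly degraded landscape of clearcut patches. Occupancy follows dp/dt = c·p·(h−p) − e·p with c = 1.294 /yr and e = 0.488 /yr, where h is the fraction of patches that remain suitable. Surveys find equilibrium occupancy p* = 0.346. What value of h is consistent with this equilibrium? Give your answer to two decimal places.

0.72

At equilibrium c(h−p*) = e, so h = p* + e/c.
h = 0.346 + 0.488/1.294 = 0.346 + 0.3771 = 0.7231.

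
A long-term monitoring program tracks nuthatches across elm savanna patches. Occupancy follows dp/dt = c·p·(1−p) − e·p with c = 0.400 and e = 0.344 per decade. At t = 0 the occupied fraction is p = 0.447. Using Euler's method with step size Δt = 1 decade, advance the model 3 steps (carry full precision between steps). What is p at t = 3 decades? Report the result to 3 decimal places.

0.323

Update rule: p ← p + [c·p·(1−p) − e·p]·Δt with Δt = 1.
  1  |  dp/dt·Δt = -0.054892  |  p_1 = 0.392108
  2  |  dp/dt·Δt = -0.039542  |  p_2 = 0.352567
  3  |  dp/dt·Δt = -0.029978  |  p_3 = 0.322589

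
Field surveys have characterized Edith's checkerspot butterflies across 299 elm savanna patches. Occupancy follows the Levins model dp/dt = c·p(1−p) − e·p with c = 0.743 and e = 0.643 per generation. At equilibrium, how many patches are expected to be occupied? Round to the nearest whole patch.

40

p* = 1 − e/c = 1 − 0.643/0.743 = 0.1346.
Expected occupied patches = N × p* = 299 × 0.1346 = 40.24 ≈ 40.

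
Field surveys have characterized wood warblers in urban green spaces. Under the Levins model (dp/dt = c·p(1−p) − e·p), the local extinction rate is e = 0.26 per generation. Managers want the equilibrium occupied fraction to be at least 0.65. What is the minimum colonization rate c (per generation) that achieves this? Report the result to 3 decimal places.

p* = 1 − e/c ≥ 0.65 requires e/c ≤ 0.3500, i.e. c ≥ e/0.3500.
c_min = 0.26/0.3500 = 0.7429.

0.743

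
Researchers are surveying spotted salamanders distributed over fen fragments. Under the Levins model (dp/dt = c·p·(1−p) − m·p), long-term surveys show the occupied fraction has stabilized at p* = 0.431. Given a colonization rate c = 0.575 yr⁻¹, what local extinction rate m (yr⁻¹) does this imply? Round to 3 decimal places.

At equilibrium c(1−p*) = m.
m = 0.575 × (1 − 0.431) = 0.575 × 0.5690 = 0.3272.

0.327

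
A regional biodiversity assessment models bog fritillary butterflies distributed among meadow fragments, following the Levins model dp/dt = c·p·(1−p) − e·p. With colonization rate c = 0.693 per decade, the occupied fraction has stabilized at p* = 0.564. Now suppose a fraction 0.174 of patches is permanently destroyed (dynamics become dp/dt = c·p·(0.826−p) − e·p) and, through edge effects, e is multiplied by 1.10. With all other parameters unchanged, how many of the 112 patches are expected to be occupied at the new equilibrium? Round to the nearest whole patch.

39

Balance c(1−p*) = e gives e = 0.693×(1 − 0.56400) = 0.30215.
New p* = 0.826 − e/c = 0.826 − 0.33237/0.69300 = 0.34639.
Expected occupied = 112 × 0.34639 = 38.80 ≈ 39.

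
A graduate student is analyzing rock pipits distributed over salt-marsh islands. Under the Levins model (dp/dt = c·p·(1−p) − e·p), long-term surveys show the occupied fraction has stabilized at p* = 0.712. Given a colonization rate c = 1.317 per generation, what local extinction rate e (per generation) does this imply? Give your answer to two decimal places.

At equilibrium c(1−p*) = e.
e = 1.317 × (1 − 0.712) = 1.317 × 0.2880 = 0.3793.

0.38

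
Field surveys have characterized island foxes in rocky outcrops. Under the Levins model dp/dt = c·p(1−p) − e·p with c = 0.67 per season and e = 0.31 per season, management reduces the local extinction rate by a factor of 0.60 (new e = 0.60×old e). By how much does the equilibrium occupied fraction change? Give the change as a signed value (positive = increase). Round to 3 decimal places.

0.185

Before: p* = 1 − 0.31/0.67 = 0.5373.
After the change, c = 0.67, e = 0.186, so p* = 1 − 0.186/0.67 = 0.7224.
Δp* = 0.7224 − 0.5373 = +0.1851.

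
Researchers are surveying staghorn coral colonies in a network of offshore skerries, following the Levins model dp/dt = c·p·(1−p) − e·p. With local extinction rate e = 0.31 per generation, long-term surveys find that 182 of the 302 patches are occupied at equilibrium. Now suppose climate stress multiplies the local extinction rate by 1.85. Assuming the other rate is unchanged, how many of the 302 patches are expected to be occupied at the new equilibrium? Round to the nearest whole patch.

80

Observed p* = 182/302 = 0.60265.
Balance c(1−p*) = e gives c = e/(1 − 0.60265) = 0.31/0.39735 = 0.78017.
New p* = 1 − e/c = 1 − 0.57350/0.78017 = 0.26490.
Expected occupied = 302 × 0.26490 = 80.00 ≈ 80.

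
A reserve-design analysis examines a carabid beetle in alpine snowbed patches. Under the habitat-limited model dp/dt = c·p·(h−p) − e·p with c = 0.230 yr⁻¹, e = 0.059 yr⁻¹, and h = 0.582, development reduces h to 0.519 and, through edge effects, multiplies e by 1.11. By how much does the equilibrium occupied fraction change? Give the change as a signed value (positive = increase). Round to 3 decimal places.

Before: p* = h − e/c = 0.582 − 0.059/0.230 = 0.582 − 0.2565 = 0.3255.
After: c = 0.23, e = 0.06549, h = 0.519; p* = 0.519 − 0.06549/0.23 = 0.2343.
Δp* = 0.2343 − 0.3255 = -0.0912.

-0.091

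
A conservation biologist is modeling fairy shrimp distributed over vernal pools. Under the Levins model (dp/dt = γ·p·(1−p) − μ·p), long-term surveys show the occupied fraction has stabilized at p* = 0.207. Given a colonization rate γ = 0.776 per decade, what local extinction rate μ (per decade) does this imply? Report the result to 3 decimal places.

0.615

At equilibrium γ(1−p*) = μ.
μ = 0.776 × (1 − 0.207) = 0.776 × 0.7930 = 0.6154.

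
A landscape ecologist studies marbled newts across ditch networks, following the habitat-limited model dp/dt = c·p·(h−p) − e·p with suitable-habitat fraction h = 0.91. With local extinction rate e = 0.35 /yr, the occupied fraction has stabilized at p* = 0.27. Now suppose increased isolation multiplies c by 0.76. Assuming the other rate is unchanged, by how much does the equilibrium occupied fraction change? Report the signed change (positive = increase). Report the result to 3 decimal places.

-0.202

Balance c(h−p*) = e gives c = e/(0.91 − 0.27000) = 0.35/0.64000 = 0.54688.
New p* = 0.91 − e/c = 0.91 − 0.35000/0.41563 = 0.06790.
Δp* = 0.06790 − 0.27000 = -0.20210.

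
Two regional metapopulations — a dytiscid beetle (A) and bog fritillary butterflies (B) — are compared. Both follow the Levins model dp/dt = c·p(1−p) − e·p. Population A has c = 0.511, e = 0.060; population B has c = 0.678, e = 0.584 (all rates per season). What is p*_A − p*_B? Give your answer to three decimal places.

A: p*_A = 1 − 0.060/0.511 = 0.8826.
B: p*_B = 1 − 0.584/0.678 = 0.1386.
p*_A − p*_B = 0.8826 − 0.1386 = 0.7439.

0.744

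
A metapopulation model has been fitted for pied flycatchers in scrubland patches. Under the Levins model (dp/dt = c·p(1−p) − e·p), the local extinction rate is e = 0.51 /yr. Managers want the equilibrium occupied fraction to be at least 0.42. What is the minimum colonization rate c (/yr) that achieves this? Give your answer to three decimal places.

p* = 1 − e/c ≥ 0.42 requires e/c ≤ 0.5800, i.e. c ≥ e/0.5800.
c_min = 0.51/0.5800 = 0.8793.

0.879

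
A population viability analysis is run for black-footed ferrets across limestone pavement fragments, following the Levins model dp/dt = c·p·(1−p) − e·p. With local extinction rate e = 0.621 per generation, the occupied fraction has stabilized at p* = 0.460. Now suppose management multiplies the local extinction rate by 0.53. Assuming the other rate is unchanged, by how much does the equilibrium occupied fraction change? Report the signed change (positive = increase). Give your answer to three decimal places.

0.254

Balance c(1−p*) = e gives c = e/(1 − 0.46000) = 0.621/0.54000 = 1.15000.
New p* = 1 − e/c = 1 − 0.32913/1.15000 = 0.71380.
Δp* = 0.71380 − 0.46000 = +0.25380.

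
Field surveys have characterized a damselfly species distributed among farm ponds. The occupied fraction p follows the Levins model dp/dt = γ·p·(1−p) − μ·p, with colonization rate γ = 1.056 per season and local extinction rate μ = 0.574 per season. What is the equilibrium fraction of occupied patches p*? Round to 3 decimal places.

0.456

At equilibrium, colonization balances extinction: γ·p*·(1−p*) = μ·p*.
So p* = 1 − μ/γ = 1 − 0.574/1.056 = 1 − 0.5436 = 0.4564.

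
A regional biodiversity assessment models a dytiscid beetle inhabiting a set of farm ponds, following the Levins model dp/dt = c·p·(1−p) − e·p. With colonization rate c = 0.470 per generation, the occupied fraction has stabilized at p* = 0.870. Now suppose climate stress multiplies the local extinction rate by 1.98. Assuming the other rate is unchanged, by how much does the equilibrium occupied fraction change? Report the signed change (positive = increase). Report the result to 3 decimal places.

Balance c(1−p*) = e gives e = 0.470×(1 − 0.87000) = 0.06110.
New p* = 1 − e/c = 1 − 0.12098/0.47000 = 0.74260.
Δp* = 0.74260 − 0.87000 = -0.12740.

-0.127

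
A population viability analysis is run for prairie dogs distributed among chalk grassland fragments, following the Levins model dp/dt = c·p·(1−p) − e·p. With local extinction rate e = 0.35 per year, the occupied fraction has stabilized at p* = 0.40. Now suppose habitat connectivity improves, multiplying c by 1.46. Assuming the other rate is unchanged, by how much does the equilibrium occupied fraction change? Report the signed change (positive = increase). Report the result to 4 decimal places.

0.1890

Balance c(1−p*) = e gives c = e/(1 − 0.40000) = 0.35/0.60000 = 0.58333.
New p* = 1 − e/c = 1 − 0.35000/0.85166 = 0.58904.
Δp* = 0.58904 − 0.40000 = +0.18904.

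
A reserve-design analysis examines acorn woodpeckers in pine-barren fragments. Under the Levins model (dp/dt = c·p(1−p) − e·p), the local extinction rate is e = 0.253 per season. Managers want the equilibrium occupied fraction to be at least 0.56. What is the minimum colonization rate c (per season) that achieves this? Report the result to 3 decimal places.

0.575

p* = 1 − e/c ≥ 0.56 requires e/c ≤ 0.4400, i.e. c ≥ e/0.4400.
c_min = 0.253/0.4400 = 0.5750.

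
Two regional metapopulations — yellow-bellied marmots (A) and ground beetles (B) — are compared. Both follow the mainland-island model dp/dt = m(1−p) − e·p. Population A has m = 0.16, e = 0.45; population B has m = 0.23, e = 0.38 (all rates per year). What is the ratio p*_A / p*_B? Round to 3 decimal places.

0.696

A: p*_A = m/(m+e) = 0.16/0.6100 = 0.2623.
B: p*_B = 0.23/0.6100 = 0.3770.
p*_A / p*_B = 0.2623/0.3770 = 0.6957.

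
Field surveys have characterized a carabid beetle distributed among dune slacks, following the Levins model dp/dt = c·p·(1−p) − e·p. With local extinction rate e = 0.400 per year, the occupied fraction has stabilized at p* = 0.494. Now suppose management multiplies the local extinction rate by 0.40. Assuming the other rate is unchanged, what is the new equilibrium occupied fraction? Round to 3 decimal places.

Balance c(1−p*) = e gives c = e/(1 − 0.49400) = 0.400/0.50600 = 0.79051.
New p* = 1 − e/c = 1 − 0.16000/0.79051 = 0.79760.

0.798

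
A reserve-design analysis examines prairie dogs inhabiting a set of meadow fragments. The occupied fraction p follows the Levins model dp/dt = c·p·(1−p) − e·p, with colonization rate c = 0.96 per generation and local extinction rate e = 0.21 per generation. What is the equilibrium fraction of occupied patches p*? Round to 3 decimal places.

0.781

Setting dp/dt = 0 and dividing through by p* gives c·(1−p*) = e.
So p* = 1 − e/c = 1 − 0.21/0.96 = 1 − 0.2188 = 0.7812.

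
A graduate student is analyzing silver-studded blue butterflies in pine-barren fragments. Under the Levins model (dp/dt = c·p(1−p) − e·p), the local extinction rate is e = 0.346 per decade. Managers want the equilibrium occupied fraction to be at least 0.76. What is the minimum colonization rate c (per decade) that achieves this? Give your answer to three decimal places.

p* = 1 − e/c ≥ 0.76 requires e/c ≤ 0.2400, i.e. c ≥ e/0.2400.
c_min = 0.346/0.2400 = 1.4417.

1.442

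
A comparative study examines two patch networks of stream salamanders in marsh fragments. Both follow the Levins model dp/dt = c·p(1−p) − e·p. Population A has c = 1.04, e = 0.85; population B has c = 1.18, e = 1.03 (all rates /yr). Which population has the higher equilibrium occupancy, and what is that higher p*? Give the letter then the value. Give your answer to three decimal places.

A, 0.183

A: p*_A = 1 − 0.85/1.04 = 0.1827.
B: p*_B = 1 − 1.03/1.18 = 0.1271.
A is higher at 0.1827.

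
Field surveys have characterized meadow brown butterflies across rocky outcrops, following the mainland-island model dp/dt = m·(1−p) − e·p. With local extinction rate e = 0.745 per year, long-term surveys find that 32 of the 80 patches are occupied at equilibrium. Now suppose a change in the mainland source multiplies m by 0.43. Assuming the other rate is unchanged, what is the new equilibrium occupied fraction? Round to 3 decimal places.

Observed p* = 32/80 = 0.40000.
Balance m(1−p*) = e·p* gives m = e·p*/(1−p*) = 0.745×0.40000/0.60000 = 0.49667.
New p* = m/(m+e) = 0.21357/(0.21357+0.74500) = 0.22280.

0.223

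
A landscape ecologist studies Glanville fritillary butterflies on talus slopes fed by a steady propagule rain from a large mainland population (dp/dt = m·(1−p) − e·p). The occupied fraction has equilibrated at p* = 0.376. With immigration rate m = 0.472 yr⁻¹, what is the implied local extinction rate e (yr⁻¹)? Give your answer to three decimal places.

At equilibrium m(1−p*) = e·p*, so e = m(1−p*)/p*.
e = 0.472 × 0.6240 / 0.376 = 0.7833.

0.783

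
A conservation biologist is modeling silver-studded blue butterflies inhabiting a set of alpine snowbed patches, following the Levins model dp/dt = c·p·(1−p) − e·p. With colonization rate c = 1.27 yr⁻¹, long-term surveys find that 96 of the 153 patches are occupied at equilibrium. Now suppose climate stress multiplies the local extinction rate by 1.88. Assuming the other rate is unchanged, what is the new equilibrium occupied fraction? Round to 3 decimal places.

0.300

Observed p* = 96/153 = 0.62745.
Balance c(1−p*) = e gives e = 1.27×(1 − 0.62745) = 0.47314.
New p* = 1 − e/c = 1 − 0.88950/1.27000 = 0.29961.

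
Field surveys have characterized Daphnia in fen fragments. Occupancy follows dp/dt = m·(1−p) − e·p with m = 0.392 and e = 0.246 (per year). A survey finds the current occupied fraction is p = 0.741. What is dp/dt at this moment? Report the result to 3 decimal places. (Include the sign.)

Colonization term: m·(1−p) = 0.392×0.2590 = 0.10153.
Extinction term: e·p = 0.18229.
dp/dt = 0.10153 − 0.18229 = -0.08076.

-0.081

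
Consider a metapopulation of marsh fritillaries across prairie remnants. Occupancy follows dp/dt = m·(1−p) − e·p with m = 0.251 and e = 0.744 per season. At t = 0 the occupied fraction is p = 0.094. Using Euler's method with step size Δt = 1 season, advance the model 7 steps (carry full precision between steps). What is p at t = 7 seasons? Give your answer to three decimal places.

0.252

Update rule: p ← p + [m·(1−p) − e·p]·Δt with Δt = 1.
t = 1: p = 0.09400 + (+0.15747) = 0.25147
t = 2: p = 0.25147 + (+0.00079) = 0.25226
t = 3: p = 0.25226 + (+0.00000) = 0.25226
t = 4: p = 0.25226 + (+0.00000) = 0.25226
t = 5: p = 0.25226 + (+0.00000) = 0.25226
t = 6: p = 0.25226 + (+0.00000) = 0.25226
t = 7: p = 0.25226 + (+0.00000) = 0.25226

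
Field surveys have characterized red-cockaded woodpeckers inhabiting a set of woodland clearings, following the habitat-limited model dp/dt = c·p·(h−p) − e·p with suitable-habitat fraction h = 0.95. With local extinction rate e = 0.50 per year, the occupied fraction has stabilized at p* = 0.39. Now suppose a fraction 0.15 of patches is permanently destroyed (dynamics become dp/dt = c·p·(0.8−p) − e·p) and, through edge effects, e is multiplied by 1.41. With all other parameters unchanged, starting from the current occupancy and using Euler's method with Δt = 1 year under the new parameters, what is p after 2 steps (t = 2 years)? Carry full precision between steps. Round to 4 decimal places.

Balance c(h−p*) = e gives c = e/(0.95 − 0.39000) = 0.50/0.56000 = 0.89286.
Starting from p₀ = 0.39000; update p ← p + (dp/dt)·Δt with the new parameters.
step 1: Δp = -0.13218, p = 0.25782
step 2: Δp = -0.05695, p = 0.20086

0.2009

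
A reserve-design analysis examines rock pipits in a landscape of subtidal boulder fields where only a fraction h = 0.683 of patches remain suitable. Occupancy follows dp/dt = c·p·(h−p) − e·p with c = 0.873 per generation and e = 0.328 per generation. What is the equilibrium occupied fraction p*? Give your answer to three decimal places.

0.307

Setting dp/dt = 0 and dividing by p* gives c·(h−p*) = e.
So p* = h − e/c = 0.683 − 0.328/0.873 = 0.683 − 0.3757 = 0.3073.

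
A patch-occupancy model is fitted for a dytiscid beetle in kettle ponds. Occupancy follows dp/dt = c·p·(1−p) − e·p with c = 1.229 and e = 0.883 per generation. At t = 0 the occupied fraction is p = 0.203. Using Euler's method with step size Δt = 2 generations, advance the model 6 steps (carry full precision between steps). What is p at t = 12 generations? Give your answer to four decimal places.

0.2814

Update rule: p ← p + [c·p·(1−p) − e·p]·Δt with Δt = 2.
step 1: Δp = +0.03918, p = 0.24218
step 2: Δp = +0.02342, p = 0.26561
step 3: Δp = +0.01040, p = 0.27600
step 4: Δp = +0.00375, p = 0.27975
step 5: Δp = +0.00122, p = 0.28097
step 6: Δp = +0.00038, p = 0.28136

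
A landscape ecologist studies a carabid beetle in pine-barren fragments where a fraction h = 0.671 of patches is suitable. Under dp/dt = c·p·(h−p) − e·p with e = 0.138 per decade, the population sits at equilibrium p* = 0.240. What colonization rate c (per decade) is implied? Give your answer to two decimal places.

0.32

At equilibrium c(h−p*) = e, so c = e/(h−p*).
c = 0.138/(0.671 − 0.240) = 0.138/0.4310 = 0.3202.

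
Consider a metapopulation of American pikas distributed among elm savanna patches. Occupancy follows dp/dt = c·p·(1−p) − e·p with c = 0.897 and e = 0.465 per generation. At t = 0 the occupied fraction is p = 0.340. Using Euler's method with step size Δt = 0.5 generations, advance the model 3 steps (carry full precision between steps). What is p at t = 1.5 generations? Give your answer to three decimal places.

Update rule: p ← p + [c·p·(1−p) − e·p]·Δt with Δt = 0.5.
t = 0.5: p = 0.34000 + (+0.02159) = 0.36159
t = 1: p = 0.36159 + (+0.01946) = 0.38106
t = 1.5: p = 0.38106 + (+0.01718) = 0.39824

0.398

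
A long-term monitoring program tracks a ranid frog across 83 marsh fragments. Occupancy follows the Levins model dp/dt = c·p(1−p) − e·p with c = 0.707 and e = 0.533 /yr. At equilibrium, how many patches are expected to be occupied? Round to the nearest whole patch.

20

p* = 1 − e/c = 1 − 0.533/0.707 = 0.2461.
Expected occupied patches = N × p* = 83 × 0.2461 = 20.43 ≈ 20.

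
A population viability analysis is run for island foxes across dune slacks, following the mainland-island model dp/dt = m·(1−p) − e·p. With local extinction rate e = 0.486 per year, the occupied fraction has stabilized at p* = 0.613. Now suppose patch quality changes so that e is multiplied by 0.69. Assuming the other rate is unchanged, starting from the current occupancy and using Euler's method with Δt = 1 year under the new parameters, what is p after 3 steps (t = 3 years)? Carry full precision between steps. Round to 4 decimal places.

0.6967

Balance m(1−p*) = e·p* gives m = e·p*/(1−p*) = 0.486×0.61300/0.38700 = 0.76981.
Starting from p₀ = 0.61300; update p ← p + (dp/dt)·Δt with the new parameters.
t = 1: p = 0.61300 + (+0.09235) = 0.70535
t = 2: p = 0.70535 + (-0.00971) = 0.69564
t = 3: p = 0.69564 + (+0.00102) = 0.69666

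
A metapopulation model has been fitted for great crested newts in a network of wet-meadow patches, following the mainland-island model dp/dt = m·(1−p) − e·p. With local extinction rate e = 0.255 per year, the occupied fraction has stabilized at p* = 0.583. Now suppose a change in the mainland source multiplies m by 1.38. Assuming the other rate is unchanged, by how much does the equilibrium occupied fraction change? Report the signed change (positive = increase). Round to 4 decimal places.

0.0756

Balance m(1−p*) = e·p* gives m = e·p*/(1−p*) = 0.255×0.58300/0.41700 = 0.35651.
New p* = m/(m+e) = 0.49198/(0.49198+0.25500) = 0.65863.
Δp* = 0.65863 − 0.58300 = +0.07563.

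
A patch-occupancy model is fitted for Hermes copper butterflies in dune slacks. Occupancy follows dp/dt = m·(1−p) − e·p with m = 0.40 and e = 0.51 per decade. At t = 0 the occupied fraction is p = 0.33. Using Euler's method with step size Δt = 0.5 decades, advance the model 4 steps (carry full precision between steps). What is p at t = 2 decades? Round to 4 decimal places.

0.4299

Update rule: p ← p + [m·(1−p) − e·p]·Δt with Δt = 0.5.
p: 0.33000 → 0.37985  (Δp = +0.04985)
p: 0.37985 → 0.40702  (Δp = +0.02717)
p: 0.40702 → 0.42182  (Δp = +0.01481)
p: 0.42182 → 0.42989  (Δp = +0.00807)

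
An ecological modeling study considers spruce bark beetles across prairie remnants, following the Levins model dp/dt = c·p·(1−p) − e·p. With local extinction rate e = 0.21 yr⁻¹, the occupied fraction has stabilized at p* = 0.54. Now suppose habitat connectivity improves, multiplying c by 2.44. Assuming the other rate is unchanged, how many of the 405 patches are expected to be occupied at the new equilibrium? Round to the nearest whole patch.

329

Balance c(1−p*) = e gives c = e/(1 − 0.54000) = 0.21/0.46000 = 0.45652.
New p* = 1 − e/c = 1 − 0.21000/1.11391 = 0.81147.
Expected occupied = 405 × 0.81147 = 328.65 ≈ 329.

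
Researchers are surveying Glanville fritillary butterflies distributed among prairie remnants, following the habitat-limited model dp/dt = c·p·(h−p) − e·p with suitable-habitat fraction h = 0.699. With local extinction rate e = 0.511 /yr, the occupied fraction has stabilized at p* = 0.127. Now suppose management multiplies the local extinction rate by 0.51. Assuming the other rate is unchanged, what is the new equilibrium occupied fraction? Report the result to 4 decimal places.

Balance c(h−p*) = e gives c = e/(0.699 − 0.12700) = 0.511/0.57200 = 0.89336.
New p* = 0.699 − e/c = 0.699 − 0.26061/0.89336 = 0.40728.

0.4073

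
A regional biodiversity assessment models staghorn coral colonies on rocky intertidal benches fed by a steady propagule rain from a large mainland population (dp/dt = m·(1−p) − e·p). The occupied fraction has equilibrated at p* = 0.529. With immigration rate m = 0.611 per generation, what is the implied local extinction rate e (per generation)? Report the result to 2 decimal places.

At equilibrium m(1−p*) = e·p*, so e = m(1−p*)/p*.
e = 0.611 × 0.4710 / 0.529 = 0.5440.

0.54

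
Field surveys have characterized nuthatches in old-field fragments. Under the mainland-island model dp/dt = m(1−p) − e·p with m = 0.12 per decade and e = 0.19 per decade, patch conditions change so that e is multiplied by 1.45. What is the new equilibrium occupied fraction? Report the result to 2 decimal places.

Before: p* = 0.12/(0.12+0.19) = 0.3871.
After: m = 0.12, e = 0.2755; p* = 0.12/0.3955 = 0.3034.

0.30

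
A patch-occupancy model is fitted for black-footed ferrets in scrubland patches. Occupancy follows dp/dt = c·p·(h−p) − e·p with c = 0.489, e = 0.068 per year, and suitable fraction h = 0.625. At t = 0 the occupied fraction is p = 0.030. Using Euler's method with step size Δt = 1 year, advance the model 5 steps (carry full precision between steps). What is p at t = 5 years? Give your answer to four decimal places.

Update rule: p ← p + [c·p·(h−p) − e·p]·Δt with Δt = 1.
  1  |  dp/dt·Δt = +0.006689  |  p_1 = 0.036689
  2  |  dp/dt·Δt = +0.008060  |  p_2 = 0.044749
  3  |  dp/dt·Δt = +0.009654  |  p_3 = 0.054403
  4  |  dp/dt·Δt = +0.011480  |  p_4 = 0.065883
  5  |  dp/dt·Δt = +0.013533  |  p_5 = 0.079416

0.0794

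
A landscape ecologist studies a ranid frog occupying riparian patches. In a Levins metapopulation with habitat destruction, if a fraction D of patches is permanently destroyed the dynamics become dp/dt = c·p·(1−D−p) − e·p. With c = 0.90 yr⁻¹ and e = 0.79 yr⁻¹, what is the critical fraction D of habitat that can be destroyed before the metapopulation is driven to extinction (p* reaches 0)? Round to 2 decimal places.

0.12

The nontrivial equilibrium is p* = (1−D) − e/c; extinction occurs when this hits zero.
So D_crit = 1 − e/c = 1 − 0.79/0.90 = 1 − 0.8778 = 0.1222.
This equals the undisturbed p*, a classic result of Lande's extension.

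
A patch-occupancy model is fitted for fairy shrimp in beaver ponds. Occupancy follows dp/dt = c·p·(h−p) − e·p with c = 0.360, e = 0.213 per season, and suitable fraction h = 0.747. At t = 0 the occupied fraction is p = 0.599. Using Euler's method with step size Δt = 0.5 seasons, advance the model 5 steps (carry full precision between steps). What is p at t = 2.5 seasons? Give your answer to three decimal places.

Update rule: p ← p + [c·p·(h−p) − e·p]·Δt with Δt = 0.5.
t = 0.5: p = 0.59900 + (-0.04784) = 0.55116
t = 1: p = 0.55116 + (-0.03927) = 0.51189
t = 1.5: p = 0.51189 + (-0.03285) = 0.47904
t = 2: p = 0.47904 + (-0.02791) = 0.45113
t = 2.5: p = 0.45113 + (-0.02402) = 0.42711

0.427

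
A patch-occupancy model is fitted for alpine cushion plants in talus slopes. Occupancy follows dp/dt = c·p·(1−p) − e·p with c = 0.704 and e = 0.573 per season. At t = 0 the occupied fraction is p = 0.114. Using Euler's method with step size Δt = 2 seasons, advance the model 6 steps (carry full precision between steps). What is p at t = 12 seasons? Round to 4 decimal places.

0.1667

Update rule: p ← p + [c·p·(1−p) − e·p]·Δt with Δt = 2.
  1  |  dp/dt·Δt = +0.011570  |  p_1 = 0.125570
  2  |  dp/dt·Δt = +0.010698  |  p_2 = 0.136268
  3  |  dp/dt·Δt = +0.009557  |  p_3 = 0.145825
  4  |  dp/dt·Δt = +0.008265  |  p_4 = 0.154090
  5  |  dp/dt·Δt = +0.006940  |  p_5 = 0.161031
  6  |  dp/dt·Δt = +0.005679  |  p_6 = 0.166710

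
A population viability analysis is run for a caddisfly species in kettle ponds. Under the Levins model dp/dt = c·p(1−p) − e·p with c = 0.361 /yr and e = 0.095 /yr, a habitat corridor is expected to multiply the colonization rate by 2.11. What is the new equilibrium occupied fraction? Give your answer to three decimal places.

Before: p* = 1 − 0.095/0.361 = 0.7368.
After the change, c = 0.76171, e = 0.095, so p* = 1 − 0.095/0.76171 = 0.8753.

0.875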